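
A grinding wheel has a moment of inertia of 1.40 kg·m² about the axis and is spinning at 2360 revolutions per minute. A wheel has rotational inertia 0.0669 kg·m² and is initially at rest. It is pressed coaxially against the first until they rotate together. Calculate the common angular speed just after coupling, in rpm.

No external torque acts about the common axis, so total angular momentum is conserved.
Taking A's sense as positive: L = (1.400)(2360) = 3304 kg·m²·rpm.
Combined I = 1.400 + 0.06690 = 1.467 kg·m².
ω_f = L / I = 3304 / 1.467 = 2252 rpm.

|ω_f| ≈ 2250 rpm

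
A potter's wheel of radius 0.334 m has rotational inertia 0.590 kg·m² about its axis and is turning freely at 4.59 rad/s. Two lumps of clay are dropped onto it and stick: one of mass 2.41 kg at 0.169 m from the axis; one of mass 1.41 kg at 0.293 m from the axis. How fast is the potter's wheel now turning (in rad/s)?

The added mass arrives with no angular momentum about the axis, and any external torque about the axis is negligible, so the system's angular momentum is conserved.
Added inertia Σmr² = (2.41)(0.169)² + (1.41)(0.293)² = 0.1899 kg·m²; I_f = 0.5900 + 0.1899 = 0.7799 kg·m².
ω_f = I_p ω_i / I_f = (0.5900)(4.59) / 0.7799 = 3.472 rad/s.

ω_f ≈ 3.47 rad/s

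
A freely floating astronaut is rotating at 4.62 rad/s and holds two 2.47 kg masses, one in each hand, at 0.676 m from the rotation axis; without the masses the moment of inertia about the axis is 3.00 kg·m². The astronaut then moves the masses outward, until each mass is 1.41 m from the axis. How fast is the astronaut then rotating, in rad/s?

With no external torque about the axis, L is conserved: I₁ω₁ = I₂ω₂.
I₁ = 3.00 + 2(2.47)(0.676)² = 5.257 kg·m²; I₂ = 3.00 + 2(2.47)(1.41)² = 12.82 kg·m².
ω₂ = I₁ω₁ / I₂ = (5.257)(4.62 rad/s) / (12.82) = 1.894 rad/s.

ω₂ ≈ 1.89 rad/s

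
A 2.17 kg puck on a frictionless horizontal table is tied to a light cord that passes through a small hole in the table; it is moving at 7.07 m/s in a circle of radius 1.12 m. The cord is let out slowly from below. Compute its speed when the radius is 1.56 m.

v₂ ≈ 5.08 m/s

The only horizontal force on the mass is along the cord (radial), so it exerts no torque about the hole and angular momentum m v r is conserved.
v₂ = v₁ r₁ / r₂ = (7.07)(1.12) / (1.56) = 5.076 m/s.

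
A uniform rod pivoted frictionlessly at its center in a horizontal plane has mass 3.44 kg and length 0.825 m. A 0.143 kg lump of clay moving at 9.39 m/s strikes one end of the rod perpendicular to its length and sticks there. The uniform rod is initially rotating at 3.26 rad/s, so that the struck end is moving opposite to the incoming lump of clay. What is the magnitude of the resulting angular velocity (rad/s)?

About the pivot the impulsive forces during the collision are internal, so angular momentum about that axis is conserved.
I_p = (1/12)(3.44)(0.825)² = 0.1951 kg·m². Taking the sense of the lump of clay's angular momentum as positive, L_{lump} = m v R = (0.143)(9.39)(0.825/2) = 0.5539 kg·m²/s.
L_i = −I_p ω_p + m v R = −(0.1951)(3.26) + 0.5539 = -0.08217 kg·m²/s.
After sticking, I_f = I_p + m R² = 0.1951 + (0.143)(0.825/2)² = 0.2194 kg·m².
ω_f = L_i / I_f = -0.08217 / 0.2194 = -0.3745 rad/s.

|ω_f| ≈ 0.374 rad/s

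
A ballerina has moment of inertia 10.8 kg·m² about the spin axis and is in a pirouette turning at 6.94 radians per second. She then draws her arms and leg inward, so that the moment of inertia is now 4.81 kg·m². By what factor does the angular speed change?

No external torque acts about the spin axis, so angular momentum is conserved.
ω₂/ω₁ = I₁/I₂ = 10.80 / 4.810 = 2.245.

ω₂/ω₁ ≈ 2.25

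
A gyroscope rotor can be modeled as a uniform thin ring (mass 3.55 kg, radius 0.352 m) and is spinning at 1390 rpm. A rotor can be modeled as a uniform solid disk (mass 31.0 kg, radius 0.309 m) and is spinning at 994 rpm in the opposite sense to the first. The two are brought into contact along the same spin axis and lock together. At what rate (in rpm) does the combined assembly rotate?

No external torque acts about the common axis, so total angular momentum is conserved.
Moments of inertia: I_A = (3.55)(0.352)² = 0.4399 kg·m²; I_B = ½(31.0)(0.309)² = 1.480 kg·m².
Taking A's sense as positive: L = (0.4399)(1390) − (1.480)(994) = -859.7 kg·m²·rpm.
Combined I = 0.4399 + 1.480 = 1.920 kg·m².
ω_f = L / I = -859.7 / 1.920 = -447.8 rpm.

|ω_f| ≈ 448 rpm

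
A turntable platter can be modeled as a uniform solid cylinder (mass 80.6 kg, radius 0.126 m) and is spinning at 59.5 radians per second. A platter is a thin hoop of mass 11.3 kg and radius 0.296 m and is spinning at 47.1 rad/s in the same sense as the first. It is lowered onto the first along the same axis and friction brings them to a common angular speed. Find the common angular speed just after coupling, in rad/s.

The coupling torques are internal; angular momentum about the shared axis is conserved.
Moments of inertia: I_A = ½(80.6)(0.126)² = 0.6398 kg·m²; I_B = (11.3)(0.296)² = 0.9901 kg·m².
Taking A's sense as positive: L = (0.6398)(59.5) + (0.9901)(47.1) = 84.70 kg·m²·rad/s.
Combined I = 0.6398 + 0.9901 = 1.630 kg·m².
ω_f = L / I = 84.70 / 1.630 = 51.97 rad/s.

|ω_f| ≈ 52.0 rad/s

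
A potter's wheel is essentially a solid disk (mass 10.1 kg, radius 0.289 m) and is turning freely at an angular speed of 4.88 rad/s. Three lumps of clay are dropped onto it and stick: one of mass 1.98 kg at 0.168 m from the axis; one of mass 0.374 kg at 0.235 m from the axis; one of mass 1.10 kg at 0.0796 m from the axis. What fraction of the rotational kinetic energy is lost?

fraction ≈ 0.165

The added mass arrives with no angular momentum about the axis, and any external torque about the axis is negligible, so the system's angular momentum is conserved.
I_p = ½(10.1)(0.289)² = 0.4218 kg·m².
Added inertia Σmr² = (1.98)(0.168)² + (0.374)(0.235)² + (1.10)(0.0796)² = 0.08351 kg·m²; I_f = 0.4218 + 0.08351 = 0.5053 kg·m².
ω_f = I_p ω_i / I_f = (0.4218)(4.88) / 0.5053 = 4.073 rad/s.
KE_i = ½(0.4218)(4.880 rad/s)² = 5.022 J; KE_f = ½(0.5053)(4.073)² = 4.192 J.
Fraction lost = 0.1653.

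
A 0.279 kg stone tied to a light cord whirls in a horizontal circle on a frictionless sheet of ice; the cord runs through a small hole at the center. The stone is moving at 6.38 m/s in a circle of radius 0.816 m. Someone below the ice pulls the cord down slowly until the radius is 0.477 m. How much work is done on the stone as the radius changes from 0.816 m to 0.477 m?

Central (radial) force ⇒ zero torque about the center ⇒ m v r is constant.
v₂ = v₁ r₁ / r₂ = (6.38)(0.816) / (0.477) = 10.91 m/s.
W = ΔKE = ½m(v₂² − v₁²) = 10.94 J.

W ≈ 10.9 J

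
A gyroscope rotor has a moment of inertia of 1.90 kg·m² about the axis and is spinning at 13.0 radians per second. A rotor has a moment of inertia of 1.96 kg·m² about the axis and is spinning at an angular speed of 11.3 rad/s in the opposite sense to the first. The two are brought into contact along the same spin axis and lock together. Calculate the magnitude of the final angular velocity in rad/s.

|ω_f| ≈ 0.661 rad/s

The coupling torques are internal; angular momentum about the shared axis is conserved.
Taking A's sense as positive: L = (1.900)(13.0) − (1.960)(11.3) = 2.552 kg·m²·rad/s.
Combined I = 1.900 + 1.960 = 3.860 kg·m².
ω_f = L / I = 2.552 / 3.860 = 0.6611 rad/s.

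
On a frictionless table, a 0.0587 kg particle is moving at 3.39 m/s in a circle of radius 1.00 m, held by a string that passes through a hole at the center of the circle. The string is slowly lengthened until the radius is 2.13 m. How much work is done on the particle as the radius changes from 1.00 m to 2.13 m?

W ≈ -0.263 J

The only horizontal force on the mass is along the cord (radial), so it exerts no torque about the hole and angular momentum m v r is conserved.
v₂ = v₁ r₁ / r₂ = (3.39)(1.00) / (2.13) = 1.592 m/s.
W = ΔKE = ½m(v₂² − v₁²) = -0.2629 J.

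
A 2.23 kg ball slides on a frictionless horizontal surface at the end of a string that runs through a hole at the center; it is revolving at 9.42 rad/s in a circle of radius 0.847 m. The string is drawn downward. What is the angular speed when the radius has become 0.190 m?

ω₂ ≈ 187 rad/s

No torque about the axis ⇒ m r₁² ω₁ = m r₂² ω₂.
ω₂ = ω₁ (r₁/r₂)² = (9.42)(0.847/0.190)² = 187.2 rad/s.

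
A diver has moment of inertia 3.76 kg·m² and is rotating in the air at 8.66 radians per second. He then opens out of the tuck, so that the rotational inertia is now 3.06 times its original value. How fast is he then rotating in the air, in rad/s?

Angular momentum about the spin axis is conserved since the torque about it is zero.
I₂ = 3.06 × 3.76 = 11.51 kg·m².
ω₂ = I₁ω₁ / I₂ = (3.760)(8.66 rad/s) / (11.51) = 2.830 rad/s.

ω₂ ≈ 2.83 rad/s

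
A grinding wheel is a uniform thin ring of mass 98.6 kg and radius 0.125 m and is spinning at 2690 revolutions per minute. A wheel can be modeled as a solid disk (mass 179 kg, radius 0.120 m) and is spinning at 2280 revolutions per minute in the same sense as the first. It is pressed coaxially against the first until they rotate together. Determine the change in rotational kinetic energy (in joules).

ΔKE ≈ -647 J

The coupling torques are internal; angular momentum about the shared axis is conserved.
Moments of inertia: I_A = (98.6)(0.125)² = 1.541 kg·m²; I_B = ½(179)(0.120)² = 1.289 kg·m².
Taking A's sense as positive: L = (1.541)(2690) + (1.289)(2280) = 7083 kg·m²·rpm.
Combined I = 1.541 + 1.289 = 2.829 kg·m².
ω_f = L / I = 7083 / 2.829 = 2503 rpm.
KE_i = ½ΣIω² = 97860 J; KE_f = ½(2.829)(262.1)² = 97210 J.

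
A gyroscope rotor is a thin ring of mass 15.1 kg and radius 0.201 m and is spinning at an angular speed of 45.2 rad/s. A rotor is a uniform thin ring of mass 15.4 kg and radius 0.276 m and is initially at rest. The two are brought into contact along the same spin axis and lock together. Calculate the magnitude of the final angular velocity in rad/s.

|ω_f| ≈ 15.5 rad/s

No external torque acts about the common axis, so total angular momentum is conserved.
Moments of inertia: I_A = (15.1)(0.201)² = 0.6101 kg·m²; I_B = (15.4)(0.276)² = 1.173 kg·m².
Taking A's sense as positive: L = (0.6101)(45.2) = 27.57 kg·m²·rad/s.
Combined I = 0.6101 + 1.173 = 1.783 kg·m².
ω_f = L / I = 27.57 / 1.783 = 15.46 rad/s.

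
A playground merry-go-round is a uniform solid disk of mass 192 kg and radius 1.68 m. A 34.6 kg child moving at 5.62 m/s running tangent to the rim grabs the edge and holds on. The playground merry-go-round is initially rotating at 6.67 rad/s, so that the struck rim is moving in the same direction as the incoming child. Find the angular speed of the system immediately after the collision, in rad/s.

The axle reaction passes through the axle and exerts no torque about it; angular momentum about the axle is conserved through the impact.
I_p = ½(192)(1.68)² = 271.0 kg·m². Taking the sense of the child's angular momentum as positive, L_{child} = m v R = (34.6)(5.62)(1.68) = 326.7 kg·m²/s.
L_i = +I_p ω_p + m v R = +(271.0)(6.67) + 326.7 = 2134 kg·m²/s.
After sticking, I_f = I_p + m R² = 271.0 + (34.6)(1.68)² = 368.6 kg·m².
ω_f = L_i / I_f = 2134 / 368.6 = 5.789 rad/s.

|ω_f| ≈ 5.79 rad/s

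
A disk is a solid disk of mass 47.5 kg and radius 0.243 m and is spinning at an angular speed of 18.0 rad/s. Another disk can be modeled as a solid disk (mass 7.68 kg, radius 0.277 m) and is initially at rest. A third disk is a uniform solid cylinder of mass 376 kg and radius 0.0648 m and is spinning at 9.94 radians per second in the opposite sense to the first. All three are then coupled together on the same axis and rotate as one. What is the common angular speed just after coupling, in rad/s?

No external torque acts about the common axis, so total angular momentum is conserved.
Moments of inertia: I_A = ½(47.5)(0.243)² = 1.402 kg·m²; I_B = ½(7.68)(0.277)² = 0.2946 kg·m²; I_C = ½(376)(0.0648)² = 0.7894 kg·m².
Taking A's sense as positive: L = (1.402)(18.0) − (0.7894)(9.94) = 17.40 kg·m²·rad/s.
Combined I = 1.402 + 0.2946 + 0.7894 = 2.486 kg·m².
ω_f = L / I = 17.40 / 2.486 = 6.997 rad/s.

|ω_f| ≈ 7.00 rad/s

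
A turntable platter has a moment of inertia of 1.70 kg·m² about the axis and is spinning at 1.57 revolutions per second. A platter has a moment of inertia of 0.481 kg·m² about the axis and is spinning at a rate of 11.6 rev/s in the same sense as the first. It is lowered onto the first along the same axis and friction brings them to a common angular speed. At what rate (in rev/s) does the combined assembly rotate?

No external torque acts about the common axis, so total angular momentum is conserved.
Taking A's sense as positive: L = (1.700)(1.57) + (0.4810)(11.6) = 8.249 kg·m²·rev/s.
Combined I = 1.700 + 0.4810 = 2.181 kg·m².
ω_f = L / I = 8.249 / 2.181 = 3.782 rev/s.

|ω_f| ≈ 3.78 rev/s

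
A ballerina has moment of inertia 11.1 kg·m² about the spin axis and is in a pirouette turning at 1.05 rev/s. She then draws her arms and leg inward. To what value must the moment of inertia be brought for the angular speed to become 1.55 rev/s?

Angular momentum about the spin axis is conserved since the torque about it is zero.
I₂ = I₁ω₁ / ω₂ = (11.1)(1.05) / (1.55) = 7.519 kg·m².

I₂ ≈ 7.52 kg·m²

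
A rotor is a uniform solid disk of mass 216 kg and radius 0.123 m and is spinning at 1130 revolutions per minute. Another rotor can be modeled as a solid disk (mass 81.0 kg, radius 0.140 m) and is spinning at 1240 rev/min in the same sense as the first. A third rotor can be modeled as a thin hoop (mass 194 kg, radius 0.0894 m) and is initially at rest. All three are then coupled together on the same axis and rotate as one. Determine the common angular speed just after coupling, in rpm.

|ω_f| ≈ 712 rpm

The coupling torques are internal; angular momentum about the shared axis is conserved.
Moments of inertia: I_A = ½(216)(0.123)² = 1.634 kg·m²; I_B = ½(81.0)(0.140)² = 0.7938 kg·m²; I_C = (194)(0.0894)² = 1.551 kg·m².
Taking A's sense as positive: L = (1.634)(1130) + (0.7938)(1240) = 2831 kg·m²·rpm.
Combined I = 1.634 + 0.7938 + 1.551 = 3.978 kg·m².
ω_f = L / I = 2831 / 3.978 = 711.5 rpm.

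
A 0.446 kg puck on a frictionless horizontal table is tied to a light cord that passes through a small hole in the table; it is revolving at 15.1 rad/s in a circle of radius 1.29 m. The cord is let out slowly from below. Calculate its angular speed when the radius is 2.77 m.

No torque about the axis ⇒ m r₁² ω₁ = m r₂² ω₂.
ω₂ = ω₁ (r₁/r₂)² = (15.1)(1.29/2.77)² = 3.275 rad/s.

ω₂ ≈ 3.27 rad/s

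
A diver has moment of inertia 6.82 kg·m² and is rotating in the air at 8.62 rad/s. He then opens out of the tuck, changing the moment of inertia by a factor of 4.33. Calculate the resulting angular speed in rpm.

No external torque acts about the spin axis, so angular momentum is conserved.
I₂ = 4.33 × 6.82 = 29.53 kg·m².
ω₂ = I₁ω₁ / I₂ = (6.820)(8.62 rad/s) / (29.53) = 1.991 rad/s = 19.01 rpm.

ω₂ ≈ 19.0 rpm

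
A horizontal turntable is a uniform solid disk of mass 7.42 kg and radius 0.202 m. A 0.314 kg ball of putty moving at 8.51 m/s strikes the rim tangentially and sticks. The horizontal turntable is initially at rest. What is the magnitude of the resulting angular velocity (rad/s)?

|ω_f| ≈ 3.29 rad/s

About the axle the impulsive forces during the collision are internal, so angular momentum about that axis is conserved.
I_p = ½(7.42)(0.202)² = 0.1514 kg·m². Taking the sense of the ball of putty's angular momentum as positive, L_{ball} = m v R = (0.314)(8.51)(0.202) = 0.5398 kg·m²/s.
L_i = 0 + 0.5398 = 0.5398 kg·m²/s.
After sticking, I_f = I_p + m R² = 0.1514 + (0.314)(0.202)² = 0.1642 kg·m².
ω_f = L_i / I_f = 0.5398 / 0.1642 = 3.287 rad/s.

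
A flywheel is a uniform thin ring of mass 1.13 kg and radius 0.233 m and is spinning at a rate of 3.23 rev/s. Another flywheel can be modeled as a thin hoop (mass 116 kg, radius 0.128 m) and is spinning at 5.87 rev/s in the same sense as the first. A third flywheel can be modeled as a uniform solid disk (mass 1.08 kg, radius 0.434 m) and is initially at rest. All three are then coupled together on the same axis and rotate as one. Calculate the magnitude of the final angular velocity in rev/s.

|ω_f| ≈ 5.50 rev/s

The coupling torques are internal; angular momentum about the shared axis is conserved.
Moments of inertia: I_A = (1.13)(0.233)² = 0.06135 kg·m²; I_B = (116)(0.128)² = 1.901 kg·m²; I_C = ½(1.08)(0.434)² = 0.1017 kg·m².
Taking A's sense as positive: L = (0.06135)(3.23) + (1.901)(5.87) = 11.35 kg·m²·rev/s.
Combined I = 0.06135 + 1.901 + 0.1017 = 2.064 kg·m².
ω_f = L / I = 11.35 / 2.064 = 5.502 rev/s.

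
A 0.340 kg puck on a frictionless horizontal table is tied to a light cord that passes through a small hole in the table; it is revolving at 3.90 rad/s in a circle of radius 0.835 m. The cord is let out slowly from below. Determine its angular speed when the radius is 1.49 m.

ω₂ ≈ 1.22 rad/s

The constraining force is radial, so m r² ω about the center is conserved.
ω₂ = ω₁ (r₁/r₂)² = (3.90)(0.835/1.49)² = 1.225 rad/s.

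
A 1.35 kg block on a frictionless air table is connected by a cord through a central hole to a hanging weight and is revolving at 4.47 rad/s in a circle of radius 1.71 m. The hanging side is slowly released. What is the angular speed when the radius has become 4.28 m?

The constraining force is radial, so m r² ω about the center is conserved.
ω₂ = ω₁ (r₁/r₂)² = (4.47)(1.71/4.28)² = 0.7135 rad/s.

ω₂ ≈ 0.714 rad/s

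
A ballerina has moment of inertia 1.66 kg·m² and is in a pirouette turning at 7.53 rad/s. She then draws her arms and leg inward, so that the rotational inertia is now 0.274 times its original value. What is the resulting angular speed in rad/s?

Angular momentum about the spin axis is conserved since the torque about it is zero.
I₂ = 0.274 × 1.66 = 0.4548 kg·m².
ω₂ = I₁ω₁ / I₂ = (1.660)(7.53 rad/s) / (0.4548) = 27.48 rad/s.

ω₂ ≈ 27.5 rad/s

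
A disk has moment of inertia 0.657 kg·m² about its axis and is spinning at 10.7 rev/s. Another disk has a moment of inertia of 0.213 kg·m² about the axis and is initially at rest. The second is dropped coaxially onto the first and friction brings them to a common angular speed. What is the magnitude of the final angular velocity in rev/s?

|ω_f| ≈ 8.08 rev/s

The coupling torques are internal; angular momentum about the shared axis is conserved.
Taking A's sense as positive: L = (0.6570)(10.7) = 7.030 kg·m²·rev/s.
Combined I = 0.6570 + 0.2130 = 0.8700 kg·m².
ω_f = L / I = 7.030 / 0.8700 = 8.080 rev/s.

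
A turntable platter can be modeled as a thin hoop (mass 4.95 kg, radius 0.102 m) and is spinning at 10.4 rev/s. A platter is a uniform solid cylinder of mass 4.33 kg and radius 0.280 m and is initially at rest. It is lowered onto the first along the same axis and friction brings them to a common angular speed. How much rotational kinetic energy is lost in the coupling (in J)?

No external torque acts about the common axis, so total angular momentum is conserved.
Moments of inertia: I_A = (4.95)(0.102)² = 0.05150 kg·m²; I_B = ½(4.33)(0.280)² = 0.1697 kg·m².
Taking A's sense as positive: L = (0.05150)(10.4) = 0.5356 kg·m²·rev/s.
Combined I = 0.05150 + 0.1697 = 0.2212 kg·m².
ω_f = L / I = 0.5356 / 0.2212 = 2.421 rev/s.
KE_i = ½ΣIω² = 110.0 J; KE_f = ½(0.2212)(15.21)² = 25.59 J.

ΔKE lost ≈ 84.4 J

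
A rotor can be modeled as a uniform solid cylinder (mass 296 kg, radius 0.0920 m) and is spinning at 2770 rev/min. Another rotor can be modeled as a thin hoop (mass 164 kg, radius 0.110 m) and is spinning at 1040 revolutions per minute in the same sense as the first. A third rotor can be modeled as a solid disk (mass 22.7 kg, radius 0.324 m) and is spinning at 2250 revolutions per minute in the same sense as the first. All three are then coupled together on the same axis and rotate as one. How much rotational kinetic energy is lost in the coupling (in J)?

No external torque acts about the common axis, so total angular momentum is conserved.
Moments of inertia: I_A = ½(296)(0.0920)² = 1.253 kg·m²; I_B = (164)(0.110)² = 1.984 kg·m²; I_C = ½(22.7)(0.324)² = 1.191 kg·m².
Taking A's sense as positive: L = (1.253)(2770) + (1.984)(1040) + (1.191)(2250) = 8215 kg·m²·rpm.
Combined I = 1.253 + 1.984 + 1.191 = 4.429 kg·m².
ω_f = L / I = 8215 / 4.429 = 1855 rpm.
KE_i = ½ΣIω² = 97540 J; KE_f = ½(4.429)(194.2)² = 83550 J.

ΔKE lost ≈ 14000 J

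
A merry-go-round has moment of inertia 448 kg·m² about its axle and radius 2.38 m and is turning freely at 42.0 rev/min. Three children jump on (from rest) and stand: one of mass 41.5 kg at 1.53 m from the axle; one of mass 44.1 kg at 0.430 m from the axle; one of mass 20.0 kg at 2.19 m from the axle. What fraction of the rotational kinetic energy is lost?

The added mass arrives with no angular momentum about the axle, and any external torque about the axle is negligible, so the system's angular momentum is conserved.
Added inertia Σmr² = (41.5)(1.53)² + (44.1)(0.430)² + (20.0)(2.19)² = 201.2 kg·m²; I_f = 448.0 + 201.2 = 649.2 kg·m².
ω_f = I_p ω_i / I_f = (448.0)(42.0) / 649.2 = 28.98 rpm.
KE_i = ½(448.0)(4.398 rad/s)² = 4333 J; KE_f = ½(649.2)(3.035)² = 2990 J.
Fraction lost = 0.3099.

fraction ≈ 0.310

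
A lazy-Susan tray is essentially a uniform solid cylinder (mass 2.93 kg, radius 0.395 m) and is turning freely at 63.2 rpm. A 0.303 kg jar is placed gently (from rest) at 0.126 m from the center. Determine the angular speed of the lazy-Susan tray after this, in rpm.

The added mass arrives with no angular momentum about the center, and any external torque about the center is negligible, so the system's angular momentum is conserved.
I_p = ½(2.93)(0.395)² = 0.2286 kg·m².
Added inertia Σmr² = (0.303)(0.126)² = 0.004810 kg·m²; I_f = 0.2286 + 0.004810 = 0.2334 kg·m².
ω_f = I_p ω_i / I_f = (0.2286)(63.2) / 0.2334 = 61.90 rpm.

ω_f ≈ 61.9 rpm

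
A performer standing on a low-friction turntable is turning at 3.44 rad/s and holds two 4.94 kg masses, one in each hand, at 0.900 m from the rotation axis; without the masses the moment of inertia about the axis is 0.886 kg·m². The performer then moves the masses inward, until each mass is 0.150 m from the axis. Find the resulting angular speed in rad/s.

Angular momentum about the spin axis is conserved since the torque about it is zero.
I₁ = 0.886 + 2(4.94)(0.900)² = 8.889 kg·m²; I₂ = 0.886 + 2(4.94)(0.150)² = 1.108 kg·m².
ω₂ = I₁ω₁ / I₂ = (8.889)(3.44 rad/s) / (1.108) = 27.59 rad/s.

ω₂ ≈ 27.6 rad/s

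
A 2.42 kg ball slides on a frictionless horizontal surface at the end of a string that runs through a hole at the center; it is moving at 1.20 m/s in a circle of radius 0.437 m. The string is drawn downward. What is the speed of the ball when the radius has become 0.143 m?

Central (radial) force ⇒ zero torque about the center ⇒ m v r is constant.
v₂ = v₁ r₁ / r₂ = (1.20)(0.437) / (0.143) = 3.667 m/s.

v₂ ≈ 3.67 m/s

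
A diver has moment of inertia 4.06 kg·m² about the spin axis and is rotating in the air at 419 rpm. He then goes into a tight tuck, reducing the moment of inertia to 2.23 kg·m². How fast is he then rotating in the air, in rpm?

ω₂ ≈ 763 rpm

With no external torque about the axis, L is conserved: I₁ω₁ = I₂ω₂.
ω₂ = I₁ω₁ / I₂ = (4.060)(419 rpm) / (2.230) = 762.8 rpm.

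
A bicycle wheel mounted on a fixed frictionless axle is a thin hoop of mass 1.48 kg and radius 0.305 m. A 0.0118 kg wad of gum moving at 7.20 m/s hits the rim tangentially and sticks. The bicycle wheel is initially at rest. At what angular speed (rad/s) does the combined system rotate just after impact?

|ω_f| ≈ 0.187 rad/s

About the axle the impulsive forces during the collision are internal, so angular momentum about that axis is conserved.
I_p = (1.48)(0.305)² = 0.1377 kg·m². Taking the sense of the wad of gum's angular momentum as positive, L_{wad} = m v R = (0.0118)(7.20)(0.305) = 0.02591 kg·m²/s.
L_i = 0 + 0.02591 = 0.02591 kg·m²/s.
After sticking, I_f = I_p + m R² = 0.1377 + (0.0118)(0.305)² = 0.1388 kg·m².
ω_f = L_i / I_f = 0.02591 / 0.1388 = 0.1867 rad/s.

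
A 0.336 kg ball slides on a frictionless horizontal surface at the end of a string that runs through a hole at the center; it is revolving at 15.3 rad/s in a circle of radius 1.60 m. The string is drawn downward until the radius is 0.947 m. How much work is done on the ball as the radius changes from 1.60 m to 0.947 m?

W ≈ 187 J

The constraining force is radial, so m r² ω about the center is conserved.
ω₂ = ω₁ (r₁/r₂)² = (15.3)(1.60/0.947)² = 43.67 rad/s.
W = ΔKE = ½m(v₂² − v₁²) = 186.7 J.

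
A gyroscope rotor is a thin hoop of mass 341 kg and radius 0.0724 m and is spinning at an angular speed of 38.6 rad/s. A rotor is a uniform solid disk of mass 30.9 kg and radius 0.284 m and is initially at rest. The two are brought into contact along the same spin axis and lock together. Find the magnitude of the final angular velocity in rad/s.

No external torque acts about the common axis, so total angular momentum is conserved.
Moments of inertia: I_A = (341)(0.0724)² = 1.787 kg·m²; I_B = ½(30.9)(0.284)² = 1.246 kg·m².
Taking A's sense as positive: L = (1.787)(38.6) = 69.00 kg·m²·rad/s.
Combined I = 1.787 + 1.246 = 3.034 kg·m².
ω_f = L / I = 69.00 / 3.034 = 22.74 rad/s.

|ω_f| ≈ 22.7 rad/s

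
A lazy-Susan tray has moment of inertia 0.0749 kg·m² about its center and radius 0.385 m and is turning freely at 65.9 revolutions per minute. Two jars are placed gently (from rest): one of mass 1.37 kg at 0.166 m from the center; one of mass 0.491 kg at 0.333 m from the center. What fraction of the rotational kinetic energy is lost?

fraction ≈ 0.552

The added mass arrives with no angular momentum about the center, and any external torque about the center is negligible, so the system's angular momentum is conserved.
Added inertia Σmr² = (1.37)(0.166)² + (0.491)(0.333)² = 0.09220 kg·m²; I_f = 0.07490 + 0.09220 = 0.1671 kg·m².
ω_f = I_p ω_i / I_f = (0.07490)(65.9) / 0.1671 = 29.54 rpm.
KE_i = ½(0.07490)(6.901 rad/s)² = 1.784 J; KE_f = ½(0.1671)(3.093)² = 0.7994 J.
Fraction lost = 0.5518.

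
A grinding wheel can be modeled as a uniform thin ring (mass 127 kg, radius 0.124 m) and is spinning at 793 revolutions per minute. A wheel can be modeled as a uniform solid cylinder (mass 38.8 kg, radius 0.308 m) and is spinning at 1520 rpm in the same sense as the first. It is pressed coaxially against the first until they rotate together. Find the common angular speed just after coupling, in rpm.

No external torque acts about the common axis, so total angular momentum is conserved.
Moments of inertia: I_A = (127)(0.124)² = 1.953 kg·m²; I_B = ½(38.8)(0.308)² = 1.840 kg·m².
Taking A's sense as positive: L = (1.953)(793) + (1.840)(1520) = 4346 kg·m²·rpm.
Combined I = 1.953 + 1.840 = 3.793 kg·m².
ω_f = L / I = 4346 / 3.793 = 1146 rpm.

|ω_f| ≈ 1150 rpm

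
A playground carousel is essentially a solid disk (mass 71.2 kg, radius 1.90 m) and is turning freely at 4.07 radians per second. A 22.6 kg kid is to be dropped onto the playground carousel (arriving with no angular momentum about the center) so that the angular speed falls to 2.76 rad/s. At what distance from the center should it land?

No external torque acts about the center; L_before = L_after.
I_p = ½(71.2)(1.90)² = 128.5 kg·m².
I_p ω_i = (I_p + m r²) ω_f ⇒ m r² = I_p(ω_i/ω_f − 1) = 128.5(4.07/2.76 − 1) = 61.00 kg·m².
r = √(61.00/22.6) = 1.643 m.

r ≈ 1.64 m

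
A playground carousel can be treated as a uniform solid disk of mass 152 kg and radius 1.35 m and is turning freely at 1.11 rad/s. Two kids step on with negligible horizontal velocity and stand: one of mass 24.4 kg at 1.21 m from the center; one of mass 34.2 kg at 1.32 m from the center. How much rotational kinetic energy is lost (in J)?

No external torque acts about the center; L_before = L_after.
I_p = ½(152)(1.35)² = 138.5 kg·m².
Added inertia Σmr² = (24.4)(1.21)² + (34.2)(1.32)² = 95.31 kg·m²; I_f = 138.5 + 95.31 = 233.8 kg·m².
ω_f = I_p ω_i / I_f = (138.5)(1.11) / 233.8 = 0.6575 rad/s.
KE_i = ½(138.5)(1.110 rad/s)² = 85.33 J; KE_f = ½(233.8)(0.6575)² = 50.55 J.

energy lost ≈ 34.8 J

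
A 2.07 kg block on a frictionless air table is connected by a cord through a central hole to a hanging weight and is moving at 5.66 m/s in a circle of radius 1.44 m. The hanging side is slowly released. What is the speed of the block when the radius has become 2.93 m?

The only horizontal force on the mass is along the cord (radial), so it exerts no torque about the hole and angular momentum m v r is conserved.
v₂ = v₁ r₁ / r₂ = (5.66)(1.44) / (2.93) = 2.782 m/s.

v₂ ≈ 2.78 m/s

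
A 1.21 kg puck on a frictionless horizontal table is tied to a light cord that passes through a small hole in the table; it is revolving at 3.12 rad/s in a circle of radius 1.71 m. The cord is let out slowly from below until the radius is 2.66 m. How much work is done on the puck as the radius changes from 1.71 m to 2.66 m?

W ≈ -10.1 J

The constraining force is radial, so m r² ω about the center is conserved.
ω₂ = ω₁ (r₁/r₂)² = (3.12)(1.71/2.66)² = 1.289 rad/s.
W = ΔKE = ½m(v₂² − v₁²) = -10.10 J.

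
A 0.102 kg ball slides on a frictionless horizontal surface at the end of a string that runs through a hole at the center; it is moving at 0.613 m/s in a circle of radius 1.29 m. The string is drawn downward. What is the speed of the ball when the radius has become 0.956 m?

The only horizontal force on the mass is along the cord (radial), so it exerts no torque about the hole and angular momentum m v r is conserved.
v₂ = v₁ r₁ / r₂ = (0.613)(1.29) / (0.956) = 0.8272 m/s.

v₂ ≈ 0.827 m/s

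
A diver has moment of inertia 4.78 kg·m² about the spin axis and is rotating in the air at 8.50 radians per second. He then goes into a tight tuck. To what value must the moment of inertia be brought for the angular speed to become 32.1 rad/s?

With no external torque about the axis, L is conserved: I₁ω₁ = I₂ω₂.
I₂ = I₁ω₁ / ω₂ = (4.78)(8.50) / (32.1) = 1.266 kg·m².

I₂ ≈ 1.27 kg·m²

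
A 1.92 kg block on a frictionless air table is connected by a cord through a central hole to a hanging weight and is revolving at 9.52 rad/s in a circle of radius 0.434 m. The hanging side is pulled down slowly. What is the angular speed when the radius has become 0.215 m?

ω₂ ≈ 38.8 rad/s

No torque about the axis ⇒ m r₁² ω₁ = m r₂² ω₂.
ω₂ = ω₁ (r₁/r₂)² = (9.52)(0.434/0.215)² = 38.79 rad/s.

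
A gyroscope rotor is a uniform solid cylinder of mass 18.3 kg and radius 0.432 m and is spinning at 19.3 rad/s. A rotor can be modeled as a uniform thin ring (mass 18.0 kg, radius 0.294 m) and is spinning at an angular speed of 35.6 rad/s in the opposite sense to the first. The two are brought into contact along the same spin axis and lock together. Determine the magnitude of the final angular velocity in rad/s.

The coupling torques are internal; angular momentum about the shared axis is conserved.
Moments of inertia: I_A = ½(18.3)(0.432)² = 1.708 kg·m²; I_B = (18.0)(0.294)² = 1.556 kg·m².
Taking A's sense as positive: L = (1.708)(19.3) − (1.556)(35.6) = -22.43 kg·m²·rad/s.
Combined I = 1.708 + 1.556 = 3.263 kg·m².
ω_f = L / I = -22.43 / 3.263 = -6.873 rad/s.

|ω_f| ≈ 6.87 rad/s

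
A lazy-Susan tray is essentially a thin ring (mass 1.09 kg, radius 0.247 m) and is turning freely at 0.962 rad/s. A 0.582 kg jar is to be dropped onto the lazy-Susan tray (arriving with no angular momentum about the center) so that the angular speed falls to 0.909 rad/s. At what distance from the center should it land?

The added mass arrives with no angular momentum about the center, and any external torque about the center is negligible, so the system's angular momentum is conserved.
I_p = (1.09)(0.247)² = 0.06650 kg·m².
I_p ω_i = (I_p + m r²) ω_f ⇒ m r² = I_p(ω_i/ω_f − 1) = 0.06650(0.962/0.909 − 1) = 0.003877 kg·m².
r = √(0.003877/0.582) = 0.08162 m.

r ≈ 0.0816 m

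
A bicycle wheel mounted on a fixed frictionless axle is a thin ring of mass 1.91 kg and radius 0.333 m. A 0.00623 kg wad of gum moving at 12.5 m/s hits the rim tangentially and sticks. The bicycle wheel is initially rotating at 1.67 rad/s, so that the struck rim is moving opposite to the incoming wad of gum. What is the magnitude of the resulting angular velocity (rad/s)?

The axle reaction passes through the axle and exerts no torque about it; angular momentum about the axle is conserved through the impact.
I_p = (1.91)(0.333)² = 0.2118 kg·m². Taking the sense of the wad of gum's angular momentum as positive, L_{wad} = m v R = (0.00623)(12.5)(0.333) = 0.02593 kg·m²/s.
L_i = −I_p ω_p + m v R = −(0.2118)(1.67) + 0.02593 = -0.3278 kg·m²/s.
After sticking, I_f = I_p + m R² = 0.2118 + (0.00623)(0.333)² = 0.2125 kg·m².
ω_f = L_i / I_f = -0.3278 / 0.2125 = -1.543 rad/s.

|ω_f| ≈ 1.54 rad/s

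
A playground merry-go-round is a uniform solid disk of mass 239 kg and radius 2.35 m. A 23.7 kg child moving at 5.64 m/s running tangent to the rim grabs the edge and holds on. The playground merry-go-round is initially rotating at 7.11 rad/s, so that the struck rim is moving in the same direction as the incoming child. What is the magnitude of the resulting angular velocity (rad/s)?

About the axle the impulsive forces during the collision are internal, so angular momentum about that axis is conserved.
I_p = ½(239)(2.35)² = 659.9 kg·m². Taking the sense of the child's angular momentum as positive, L_{child} = m v R = (23.7)(5.64)(2.35) = 314.1 kg·m²/s.
L_i = +I_p ω_p + m v R = +(659.9)(7.11) + 314.1 = 5006 kg·m²/s.
After sticking, I_f = I_p + m R² = 659.9 + (23.7)(2.35)² = 790.8 kg·m².
ω_f = L_i / I_f = 5006 / 790.8 = 6.330 rad/s.

|ω_f| ≈ 6.33 rad/s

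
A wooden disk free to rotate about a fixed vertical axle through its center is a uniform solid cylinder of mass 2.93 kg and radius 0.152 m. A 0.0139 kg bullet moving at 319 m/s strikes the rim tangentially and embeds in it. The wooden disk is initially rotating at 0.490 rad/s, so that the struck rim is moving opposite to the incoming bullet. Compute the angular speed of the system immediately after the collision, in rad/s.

About the axle the impulsive forces during the collision are internal, so angular momentum about that axis is conserved.
I_p = ½(2.93)(0.152)² = 0.03385 kg·m². Taking the sense of the bullet's angular momentum as positive, L_{bullet} = m v R = (0.0139)(319)(0.152) = 0.6740 kg·m²/s.
L_i = −I_p ω_p + m v R = −(0.03385)(0.490) + 0.6740 = 0.6574 kg·m²/s.
After sticking, I_f = I_p + m R² = 0.03385 + (0.0139)(0.152)² = 0.03417 kg·m².
ω_f = L_i / I_f = 0.6574 / 0.03417 = 19.24 rad/s.

|ω_f| ≈ 19.2 rad/s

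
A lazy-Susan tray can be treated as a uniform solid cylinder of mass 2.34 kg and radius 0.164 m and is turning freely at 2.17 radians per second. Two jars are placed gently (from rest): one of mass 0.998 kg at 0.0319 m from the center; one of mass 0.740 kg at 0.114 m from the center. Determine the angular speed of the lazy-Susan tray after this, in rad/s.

ω_f ≈ 1.62 rad/s

The added mass arrives with no angular momentum about the center, and any external torque about the center is negligible, so the system's angular momentum is conserved.
I_p = ½(2.34)(0.164)² = 0.03147 kg·m².
Added inertia Σmr² = (0.998)(0.0319)² + (0.740)(0.114)² = 0.01063 kg·m²; I_f = 0.03147 + 0.01063 = 0.04210 kg·m².
ω_f = I_p ω_i / I_f = (0.03147)(2.17) / 0.04210 = 1.622 rad/s.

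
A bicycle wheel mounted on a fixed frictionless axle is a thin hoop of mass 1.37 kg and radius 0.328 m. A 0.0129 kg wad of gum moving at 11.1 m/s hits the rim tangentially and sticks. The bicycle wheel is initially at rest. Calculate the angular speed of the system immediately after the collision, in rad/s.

About the axle the impulsive forces during the collision are internal, so angular momentum about that axis is conserved.
I_p = (1.37)(0.328)² = 0.1474 kg·m². Taking the sense of the wad of gum's angular momentum as positive, L_{wad} = m v R = (0.0129)(11.1)(0.328) = 0.04697 kg·m²/s.
L_i = 0 + 0.04697 = 0.04697 kg·m²/s.
After sticking, I_f = I_p + m R² = 0.1474 + (0.0129)(0.328)² = 0.1488 kg·m².
ω_f = L_i / I_f = 0.04697 / 0.1488 = 0.3157 rad/s.

|ω_f| ≈ 0.316 rad/s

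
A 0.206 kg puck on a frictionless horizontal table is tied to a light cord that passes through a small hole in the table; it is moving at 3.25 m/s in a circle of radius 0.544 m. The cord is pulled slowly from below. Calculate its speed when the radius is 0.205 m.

The only horizontal force on the mass is along the cord (radial), so it exerts no torque about the hole and angular momentum m v r is conserved.
v₂ = v₁ r₁ / r₂ = (3.25)(0.544) / (0.205) = 8.624 m/s.

v₂ ≈ 8.62 m/s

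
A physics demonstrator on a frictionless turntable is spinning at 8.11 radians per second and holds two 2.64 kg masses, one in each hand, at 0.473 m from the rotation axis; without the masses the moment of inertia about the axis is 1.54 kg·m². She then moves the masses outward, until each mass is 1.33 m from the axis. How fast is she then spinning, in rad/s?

No external torque acts about the spin axis, so angular momentum is conserved.
I₁ = 1.54 + 2(2.64)(0.473)² = 2.721 kg·m²; I₂ = 1.54 + 2(2.64)(1.33)² = 10.88 kg·m².
ω₂ = I₁ω₁ / I₂ = (2.721)(8.11 rad/s) / (10.88) = 2.028 rad/s.

ω₂ ≈ 2.03 rad/s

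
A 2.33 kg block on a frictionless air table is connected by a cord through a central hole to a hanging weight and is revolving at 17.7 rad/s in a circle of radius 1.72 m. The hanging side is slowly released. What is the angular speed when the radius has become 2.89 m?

No torque about the axis ⇒ m r₁² ω₁ = m r₂² ω₂.
ω₂ = ω₁ (r₁/r₂)² = (17.7)(1.72/2.89)² = 6.270 rad/s.

ω₂ ≈ 6.27 rad/s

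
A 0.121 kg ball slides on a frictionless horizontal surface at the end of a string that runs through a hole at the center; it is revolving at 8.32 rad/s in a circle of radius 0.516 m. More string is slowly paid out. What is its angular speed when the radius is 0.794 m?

No torque about the axis ⇒ m r₁² ω₁ = m r₂² ω₂.
ω₂ = ω₁ (r₁/r₂)² = (8.32)(0.516/0.794)² = 3.514 rad/s.

ω₂ ≈ 3.51 rad/s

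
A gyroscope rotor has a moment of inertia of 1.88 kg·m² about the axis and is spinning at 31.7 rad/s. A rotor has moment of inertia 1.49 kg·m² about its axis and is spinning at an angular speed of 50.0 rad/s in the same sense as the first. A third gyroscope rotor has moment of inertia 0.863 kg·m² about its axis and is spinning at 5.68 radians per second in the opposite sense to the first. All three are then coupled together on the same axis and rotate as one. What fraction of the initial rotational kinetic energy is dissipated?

fraction ≈ 0.301

No external torque acts about the common axis, so total angular momentum is conserved.
Taking A's sense as positive: L = (1.880)(31.7) + (1.490)(50.0) − (0.8630)(5.68) = 129.2 kg·m²·rad/s.
Combined I = 1.880 + 1.490 + 0.8630 = 4.233 kg·m².
ω_f = L / I = 129.2 / 4.233 = 30.52 rad/s.
KE_i = ½ΣIω² = 2821 J; KE_f = ½(4.233)(30.52)² = 1972 J.
Fraction dissipated = (KE_i − KE_f)/KE_i = 0.3011.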